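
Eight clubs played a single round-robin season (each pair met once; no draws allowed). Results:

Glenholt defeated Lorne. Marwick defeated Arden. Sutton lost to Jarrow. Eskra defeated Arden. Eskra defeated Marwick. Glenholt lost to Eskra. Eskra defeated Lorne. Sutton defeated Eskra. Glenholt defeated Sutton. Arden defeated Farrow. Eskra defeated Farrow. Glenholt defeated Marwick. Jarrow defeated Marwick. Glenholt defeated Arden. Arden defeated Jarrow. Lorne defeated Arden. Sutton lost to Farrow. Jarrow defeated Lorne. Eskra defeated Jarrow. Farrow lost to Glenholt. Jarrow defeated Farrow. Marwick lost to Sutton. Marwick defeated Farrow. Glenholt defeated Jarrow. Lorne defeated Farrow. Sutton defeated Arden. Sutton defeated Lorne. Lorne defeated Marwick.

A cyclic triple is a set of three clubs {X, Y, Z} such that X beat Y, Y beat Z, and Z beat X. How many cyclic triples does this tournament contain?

9

Win totals: Marwick 2, Sutton 4, Farrow 1, Lorne 3, Jarrow 4, Arden 2, Glenholt 6, Eskra 6.
A club with w wins dominates both others in C(w,2) triples; summing gives 1 + 6 + 0 + 3 + 6 + 1 + 15 + 15 = 47 transitive triples.
Total triples C(8,3) = 56, so cyclic triples = 56 − 47 = 9.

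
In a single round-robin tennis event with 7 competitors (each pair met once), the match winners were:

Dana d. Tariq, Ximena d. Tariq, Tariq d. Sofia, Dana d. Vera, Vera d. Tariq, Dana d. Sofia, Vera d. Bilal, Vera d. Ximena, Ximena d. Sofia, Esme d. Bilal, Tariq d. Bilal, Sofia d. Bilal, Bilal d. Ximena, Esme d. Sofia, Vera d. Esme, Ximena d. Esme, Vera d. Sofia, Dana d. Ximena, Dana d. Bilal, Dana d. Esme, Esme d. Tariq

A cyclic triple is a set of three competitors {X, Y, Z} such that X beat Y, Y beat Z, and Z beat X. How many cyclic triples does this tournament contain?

3

Win totals: Tariq 2, Dana 6, Sofia 1, Bilal 1, Vera 5, Ximena 3, Esme 3.
A competitor with w wins dominates both others in C(w,2) triples; summing gives 1 + 15 + 0 + 0 + 10 + 3 + 3 = 32 transitive triples.
Total triples C(7,3) = 35, so cyclic triples = 35 − 32 = 3.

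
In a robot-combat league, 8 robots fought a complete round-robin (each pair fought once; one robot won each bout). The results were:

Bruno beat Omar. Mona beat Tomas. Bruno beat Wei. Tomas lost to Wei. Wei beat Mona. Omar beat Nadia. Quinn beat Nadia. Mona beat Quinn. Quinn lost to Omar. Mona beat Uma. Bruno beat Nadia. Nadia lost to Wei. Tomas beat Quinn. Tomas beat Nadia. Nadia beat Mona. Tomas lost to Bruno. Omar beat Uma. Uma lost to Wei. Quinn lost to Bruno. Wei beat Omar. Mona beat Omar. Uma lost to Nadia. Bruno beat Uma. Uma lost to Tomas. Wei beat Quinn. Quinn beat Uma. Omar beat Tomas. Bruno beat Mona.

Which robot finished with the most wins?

Bruno

Win totals: Nadia 2, Bruno 7, Mona 4, Wei 6, Omar 4, Uma 0, Quinn 2, Tomas 3.
Bruno leads with 7 wins (next highest: 6).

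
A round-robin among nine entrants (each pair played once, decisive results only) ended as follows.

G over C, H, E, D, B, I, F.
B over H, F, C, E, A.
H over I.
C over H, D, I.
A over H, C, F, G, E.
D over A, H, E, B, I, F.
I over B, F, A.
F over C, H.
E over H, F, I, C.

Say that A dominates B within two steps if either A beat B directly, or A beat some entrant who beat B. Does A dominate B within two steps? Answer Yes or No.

Yes

A did not beat B directly.
A beat C, E, F, G, H. Of those, G beat B.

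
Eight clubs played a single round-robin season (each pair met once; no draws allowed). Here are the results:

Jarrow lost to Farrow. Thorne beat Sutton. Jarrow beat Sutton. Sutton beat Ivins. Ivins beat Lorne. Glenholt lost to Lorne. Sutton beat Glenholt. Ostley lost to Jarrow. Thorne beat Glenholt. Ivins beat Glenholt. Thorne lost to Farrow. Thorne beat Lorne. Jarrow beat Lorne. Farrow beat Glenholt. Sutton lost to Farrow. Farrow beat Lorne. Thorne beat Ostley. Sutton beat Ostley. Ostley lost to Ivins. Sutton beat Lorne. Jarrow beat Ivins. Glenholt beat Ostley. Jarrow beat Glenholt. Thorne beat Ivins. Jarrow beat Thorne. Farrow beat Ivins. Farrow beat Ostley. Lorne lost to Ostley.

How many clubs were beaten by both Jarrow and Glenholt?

Jarrow beat: Lorne, Ivins, Glenholt, Ostley, Sutton, Thorne.
Glenholt beat: Ostley.
Both beat: Ostley — 1.

1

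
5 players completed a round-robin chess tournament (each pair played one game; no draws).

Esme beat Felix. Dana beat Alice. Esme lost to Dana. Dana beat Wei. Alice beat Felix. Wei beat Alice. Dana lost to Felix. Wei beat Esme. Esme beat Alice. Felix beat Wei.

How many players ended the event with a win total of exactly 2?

3

Win totals: Esme 2, Alice 1, Felix 2, Wei 2, Dana 3.
Exactly 2: Esme, Felix, Wei — 3 players.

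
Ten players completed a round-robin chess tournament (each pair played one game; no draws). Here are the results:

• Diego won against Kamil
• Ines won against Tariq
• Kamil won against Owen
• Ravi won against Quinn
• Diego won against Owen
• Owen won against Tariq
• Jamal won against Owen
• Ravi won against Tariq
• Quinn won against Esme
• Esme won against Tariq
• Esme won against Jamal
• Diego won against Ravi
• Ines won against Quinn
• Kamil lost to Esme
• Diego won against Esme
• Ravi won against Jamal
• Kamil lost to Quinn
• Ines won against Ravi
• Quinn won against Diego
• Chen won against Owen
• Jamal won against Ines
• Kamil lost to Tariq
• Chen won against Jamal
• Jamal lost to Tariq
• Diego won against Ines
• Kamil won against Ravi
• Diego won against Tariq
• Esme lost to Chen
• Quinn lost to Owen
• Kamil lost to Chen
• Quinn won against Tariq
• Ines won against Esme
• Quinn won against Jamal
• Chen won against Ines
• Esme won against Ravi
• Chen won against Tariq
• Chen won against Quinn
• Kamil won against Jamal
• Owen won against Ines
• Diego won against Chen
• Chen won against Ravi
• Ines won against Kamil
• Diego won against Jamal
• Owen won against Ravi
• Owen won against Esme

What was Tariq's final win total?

2

Tariq's results: beat Jamal, Kamil; lost to Ravi, Owen, Chen, Ines, Diego, Quinn, Esme.
That is 2 wins.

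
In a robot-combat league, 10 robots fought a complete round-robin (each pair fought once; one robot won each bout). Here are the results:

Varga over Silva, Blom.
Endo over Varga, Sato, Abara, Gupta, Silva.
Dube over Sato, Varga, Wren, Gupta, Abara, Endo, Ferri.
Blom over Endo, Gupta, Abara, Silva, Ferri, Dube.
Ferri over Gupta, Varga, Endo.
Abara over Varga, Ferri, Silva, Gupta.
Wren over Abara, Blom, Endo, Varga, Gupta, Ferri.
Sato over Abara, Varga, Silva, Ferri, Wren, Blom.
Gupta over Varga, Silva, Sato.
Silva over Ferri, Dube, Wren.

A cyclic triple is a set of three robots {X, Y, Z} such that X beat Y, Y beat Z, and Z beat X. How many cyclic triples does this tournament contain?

28

Win totals: Gupta 3, Ferri 3, Endo 5, Dube 7, Varga 2, Silva 3, Sato 6, Blom 6, Wren 6, Abara 4.
A robot with w wins dominates both others in C(w,2) triples; summing gives 3 + 3 + 10 + 21 + 1 + 3 + 15 + 15 + 15 + 6 = 92 transitive triples.
Total triples C(10,3) = 120, so cyclic triples = 120 − 92 = 28.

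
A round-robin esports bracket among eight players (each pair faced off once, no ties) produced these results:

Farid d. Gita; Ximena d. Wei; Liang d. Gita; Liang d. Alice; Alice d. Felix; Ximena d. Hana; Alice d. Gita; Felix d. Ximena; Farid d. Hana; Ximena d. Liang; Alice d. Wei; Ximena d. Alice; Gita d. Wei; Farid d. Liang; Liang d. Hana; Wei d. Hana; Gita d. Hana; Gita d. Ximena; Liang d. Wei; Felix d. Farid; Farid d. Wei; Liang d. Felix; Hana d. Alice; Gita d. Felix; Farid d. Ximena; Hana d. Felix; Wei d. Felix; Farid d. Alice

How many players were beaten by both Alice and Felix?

Alice beat: Gita, Wei, Felix.
Felix beat: Farid, Ximena.
No one was beaten by both.

0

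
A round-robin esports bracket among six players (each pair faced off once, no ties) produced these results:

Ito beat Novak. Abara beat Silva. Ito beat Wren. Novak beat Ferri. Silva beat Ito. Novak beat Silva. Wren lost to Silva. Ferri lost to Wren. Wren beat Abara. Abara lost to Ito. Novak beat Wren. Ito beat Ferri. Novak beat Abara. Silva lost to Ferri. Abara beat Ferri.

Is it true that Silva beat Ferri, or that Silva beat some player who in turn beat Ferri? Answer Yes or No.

Yes

Silva did not beat Ferri directly.
Silva beat Wren, Ito. Of those, Wren beat Ferri.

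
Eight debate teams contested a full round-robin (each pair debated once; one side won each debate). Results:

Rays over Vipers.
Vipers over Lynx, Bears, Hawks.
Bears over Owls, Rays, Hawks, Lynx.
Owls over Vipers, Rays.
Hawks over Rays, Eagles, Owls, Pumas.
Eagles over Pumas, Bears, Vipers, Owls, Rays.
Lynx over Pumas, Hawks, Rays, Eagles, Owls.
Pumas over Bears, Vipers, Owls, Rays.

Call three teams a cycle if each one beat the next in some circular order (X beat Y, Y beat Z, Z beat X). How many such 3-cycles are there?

Win totals: Owls 2, Hawks 4, Vipers 3, Pumas 4, Eagles 5, Rays 1, Lynx 5, Bears 4.
A team with w wins dominates both others in C(w,2) triples; summing gives 1 + 6 + 3 + 6 + 10 + 0 + 10 + 6 = 42 transitive triples.
Total triples C(8,3) = 56, so cyclic triples = 56 − 42 = 14.

14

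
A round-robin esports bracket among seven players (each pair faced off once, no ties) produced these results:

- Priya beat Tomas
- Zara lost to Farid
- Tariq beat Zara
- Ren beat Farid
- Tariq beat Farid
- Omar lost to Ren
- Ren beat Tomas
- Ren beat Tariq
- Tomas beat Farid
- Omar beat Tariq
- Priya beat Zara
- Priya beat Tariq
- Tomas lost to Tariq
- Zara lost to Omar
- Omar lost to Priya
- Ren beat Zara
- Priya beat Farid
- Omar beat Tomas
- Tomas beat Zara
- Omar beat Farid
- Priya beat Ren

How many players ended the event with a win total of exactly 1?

1

Win totals: Farid 1, Tomas 2, Ren 5, Priya 6, Omar 4, Zara 0, Tariq 3.
Exactly 1: Farid — 1 player.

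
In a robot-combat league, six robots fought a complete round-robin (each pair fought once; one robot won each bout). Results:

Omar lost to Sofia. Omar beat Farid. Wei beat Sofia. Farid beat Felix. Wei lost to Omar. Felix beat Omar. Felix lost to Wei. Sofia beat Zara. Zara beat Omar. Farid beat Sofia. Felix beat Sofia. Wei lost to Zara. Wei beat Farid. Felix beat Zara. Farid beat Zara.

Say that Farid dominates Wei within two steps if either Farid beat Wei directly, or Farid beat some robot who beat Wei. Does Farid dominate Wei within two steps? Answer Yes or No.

Yes

Farid did not beat Wei directly.
Farid beat Zara, Sofia, Felix. Of those, Zara beat Wei.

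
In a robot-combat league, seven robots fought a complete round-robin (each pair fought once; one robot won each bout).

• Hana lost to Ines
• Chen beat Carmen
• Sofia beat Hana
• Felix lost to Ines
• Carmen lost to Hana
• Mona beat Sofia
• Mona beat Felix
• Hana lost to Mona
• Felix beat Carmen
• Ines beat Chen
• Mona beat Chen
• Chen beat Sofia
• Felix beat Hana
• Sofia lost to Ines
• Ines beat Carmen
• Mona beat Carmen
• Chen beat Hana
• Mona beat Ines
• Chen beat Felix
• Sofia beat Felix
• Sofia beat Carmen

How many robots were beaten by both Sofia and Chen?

3

Sofia beat: Hana, Carmen, Felix.
Chen beat: Sofia, Hana, Carmen, Felix.
Both beat: Hana, Carmen, Felix — 3.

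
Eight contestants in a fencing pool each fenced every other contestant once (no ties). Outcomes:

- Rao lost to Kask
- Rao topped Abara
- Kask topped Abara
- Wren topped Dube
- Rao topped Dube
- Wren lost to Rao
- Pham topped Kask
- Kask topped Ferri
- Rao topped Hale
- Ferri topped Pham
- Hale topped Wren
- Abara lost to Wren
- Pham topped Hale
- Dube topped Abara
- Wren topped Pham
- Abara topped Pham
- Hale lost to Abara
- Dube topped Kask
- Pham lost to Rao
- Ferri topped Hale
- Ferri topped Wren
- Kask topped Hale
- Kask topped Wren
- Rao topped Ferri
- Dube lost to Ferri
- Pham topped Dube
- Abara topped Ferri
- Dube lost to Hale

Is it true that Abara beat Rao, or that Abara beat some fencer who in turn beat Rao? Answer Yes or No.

Abara did not beat Rao directly.
Abara beat Pham, Ferri, Hale, but each of them lost to Rao. No two-step path.

No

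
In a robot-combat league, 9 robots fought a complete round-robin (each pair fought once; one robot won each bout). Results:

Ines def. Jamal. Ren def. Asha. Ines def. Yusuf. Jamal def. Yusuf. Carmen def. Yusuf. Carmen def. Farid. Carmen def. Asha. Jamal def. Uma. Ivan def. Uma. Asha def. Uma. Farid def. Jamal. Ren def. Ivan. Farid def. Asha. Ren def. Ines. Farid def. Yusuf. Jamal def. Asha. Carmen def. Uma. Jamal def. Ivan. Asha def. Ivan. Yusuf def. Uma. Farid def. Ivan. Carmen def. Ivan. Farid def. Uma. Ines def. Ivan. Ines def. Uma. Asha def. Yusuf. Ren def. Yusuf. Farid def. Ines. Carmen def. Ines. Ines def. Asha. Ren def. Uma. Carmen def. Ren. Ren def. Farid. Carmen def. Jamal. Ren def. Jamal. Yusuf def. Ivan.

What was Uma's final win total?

Uma's results: beat no one; lost to Carmen, Ivan, Yusuf, Farid, Asha, Jamal, Ines, Ren.
That is 0 wins.

0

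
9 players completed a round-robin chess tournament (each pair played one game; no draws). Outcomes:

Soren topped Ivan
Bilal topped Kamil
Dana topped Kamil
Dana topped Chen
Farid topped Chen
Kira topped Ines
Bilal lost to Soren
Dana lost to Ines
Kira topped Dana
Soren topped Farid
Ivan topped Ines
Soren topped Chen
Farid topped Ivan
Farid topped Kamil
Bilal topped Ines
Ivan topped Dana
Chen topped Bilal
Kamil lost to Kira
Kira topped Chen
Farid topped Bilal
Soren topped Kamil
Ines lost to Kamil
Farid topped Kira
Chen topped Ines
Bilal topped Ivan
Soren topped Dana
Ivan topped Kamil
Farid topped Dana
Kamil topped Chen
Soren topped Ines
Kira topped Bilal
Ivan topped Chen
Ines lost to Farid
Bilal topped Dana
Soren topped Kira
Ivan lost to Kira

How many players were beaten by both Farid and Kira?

Farid beat: Chen, Dana, Kira, Kamil, Bilal, Ivan, Ines.
Kira beat: Chen, Dana, Kamil, Bilal, Ivan, Ines.
Both beat: Chen, Dana, Kamil, Bilal, Ivan, Ines — 6.

6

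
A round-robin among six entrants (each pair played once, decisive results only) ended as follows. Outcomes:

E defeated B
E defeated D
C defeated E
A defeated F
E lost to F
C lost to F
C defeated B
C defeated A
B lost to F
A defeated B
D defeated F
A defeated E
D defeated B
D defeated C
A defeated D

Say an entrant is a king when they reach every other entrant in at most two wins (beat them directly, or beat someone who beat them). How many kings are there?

4

A reaches everyone (king).
B cannot reach A, C, D, E, F in two steps.
C reaches everyone (king).
D reaches everyone (king).
E cannot reach A in two steps.
F reaches everyone (king).
Kings: A, C, D, F — 4.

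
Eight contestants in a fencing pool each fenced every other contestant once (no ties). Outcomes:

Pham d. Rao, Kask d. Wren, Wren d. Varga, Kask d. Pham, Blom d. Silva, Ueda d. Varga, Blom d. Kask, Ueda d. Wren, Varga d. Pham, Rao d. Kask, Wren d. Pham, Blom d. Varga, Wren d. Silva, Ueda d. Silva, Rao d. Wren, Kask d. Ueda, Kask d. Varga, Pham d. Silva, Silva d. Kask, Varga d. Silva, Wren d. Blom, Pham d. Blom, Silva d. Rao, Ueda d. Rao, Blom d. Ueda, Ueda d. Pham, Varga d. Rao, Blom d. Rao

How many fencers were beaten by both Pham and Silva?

1

Pham beat: Silva, Blom, Rao.
Silva beat: Kask, Rao.
Both beat: Rao — 1.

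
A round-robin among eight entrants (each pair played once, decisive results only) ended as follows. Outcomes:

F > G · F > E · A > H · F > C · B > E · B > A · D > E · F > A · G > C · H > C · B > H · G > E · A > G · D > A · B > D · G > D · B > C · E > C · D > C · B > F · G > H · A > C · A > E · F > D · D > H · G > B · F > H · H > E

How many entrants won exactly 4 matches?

2

Win totals: A 4, B 6, C 0, D 4, E 1, F 6, G 5, H 2.
Exactly 4: A, D — 2 entrants.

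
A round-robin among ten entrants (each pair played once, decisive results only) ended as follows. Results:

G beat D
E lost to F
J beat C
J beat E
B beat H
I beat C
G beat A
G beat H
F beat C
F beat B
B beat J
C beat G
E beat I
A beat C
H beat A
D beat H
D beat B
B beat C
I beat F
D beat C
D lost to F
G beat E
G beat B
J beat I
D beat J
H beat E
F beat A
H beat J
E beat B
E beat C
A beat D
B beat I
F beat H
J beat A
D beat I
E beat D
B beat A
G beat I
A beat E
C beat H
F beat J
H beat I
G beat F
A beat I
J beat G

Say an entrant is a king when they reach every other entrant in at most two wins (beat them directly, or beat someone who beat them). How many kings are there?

A reaches everyone (king).
B reaches everyone (king).
C reaches everyone (king).
D reaches everyone (king).
E reaches everyone (king).
F reaches everyone (king).
G reaches everyone (king).
H reaches everyone (king).
I reaches everyone (king).
J reaches everyone (king).
Kings: A, B, C, D, E, F, G, H, I, J — 10.

10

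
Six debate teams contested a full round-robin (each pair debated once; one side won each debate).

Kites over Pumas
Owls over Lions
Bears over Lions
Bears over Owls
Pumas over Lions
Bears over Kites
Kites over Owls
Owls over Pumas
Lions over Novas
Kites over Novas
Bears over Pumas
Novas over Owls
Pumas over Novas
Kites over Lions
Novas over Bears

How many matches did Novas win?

Novas' results: beat Bears, Owls; lost to Pumas, Lions, Kites.
That is 2 wins.

2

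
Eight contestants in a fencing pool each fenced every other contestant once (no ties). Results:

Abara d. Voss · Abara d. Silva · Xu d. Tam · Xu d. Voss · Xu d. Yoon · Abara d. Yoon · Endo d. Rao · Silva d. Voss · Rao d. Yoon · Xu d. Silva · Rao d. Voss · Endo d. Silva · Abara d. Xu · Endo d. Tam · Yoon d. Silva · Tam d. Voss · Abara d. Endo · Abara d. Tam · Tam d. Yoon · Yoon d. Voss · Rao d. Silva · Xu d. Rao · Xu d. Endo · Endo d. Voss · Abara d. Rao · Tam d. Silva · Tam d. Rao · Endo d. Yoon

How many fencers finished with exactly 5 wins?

Win totals: Xu 6, Abara 7, Endo 5, Voss 0, Rao 3, Yoon 2, Tam 4, Silva 1.
Exactly 5: Endo — 1 fencer.

1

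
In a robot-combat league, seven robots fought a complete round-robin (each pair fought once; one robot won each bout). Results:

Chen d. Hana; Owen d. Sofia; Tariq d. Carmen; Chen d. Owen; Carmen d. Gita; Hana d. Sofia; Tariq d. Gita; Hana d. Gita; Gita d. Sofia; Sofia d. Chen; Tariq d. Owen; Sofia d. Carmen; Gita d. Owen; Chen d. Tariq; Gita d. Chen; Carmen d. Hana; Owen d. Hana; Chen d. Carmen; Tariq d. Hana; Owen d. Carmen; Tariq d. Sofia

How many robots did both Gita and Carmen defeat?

Gita beat: Owen, Sofia, Chen.
Carmen beat: Hana, Gita.
No one was beaten by both.

0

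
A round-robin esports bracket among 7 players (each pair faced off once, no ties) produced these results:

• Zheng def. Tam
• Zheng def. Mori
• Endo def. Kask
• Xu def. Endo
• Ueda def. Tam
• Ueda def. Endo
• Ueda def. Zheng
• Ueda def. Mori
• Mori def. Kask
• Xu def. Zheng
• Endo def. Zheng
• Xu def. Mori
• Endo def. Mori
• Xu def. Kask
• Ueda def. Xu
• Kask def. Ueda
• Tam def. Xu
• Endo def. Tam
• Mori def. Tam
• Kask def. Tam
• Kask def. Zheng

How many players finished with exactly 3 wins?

Win totals: Xu 4, Endo 4, Ueda 5, Tam 1, Kask 3, Mori 2, Zheng 2.
Exactly 3: Kask — 1 player.

1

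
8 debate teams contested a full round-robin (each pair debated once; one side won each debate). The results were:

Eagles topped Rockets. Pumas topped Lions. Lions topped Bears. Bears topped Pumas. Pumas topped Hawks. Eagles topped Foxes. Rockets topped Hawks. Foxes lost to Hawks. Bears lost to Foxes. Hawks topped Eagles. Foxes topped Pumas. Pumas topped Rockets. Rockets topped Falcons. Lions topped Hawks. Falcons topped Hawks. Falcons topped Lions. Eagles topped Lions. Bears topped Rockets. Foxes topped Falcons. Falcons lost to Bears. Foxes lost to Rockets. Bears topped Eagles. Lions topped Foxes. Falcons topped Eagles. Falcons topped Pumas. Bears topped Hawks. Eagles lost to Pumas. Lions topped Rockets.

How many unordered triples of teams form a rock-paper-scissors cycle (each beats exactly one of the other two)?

Win totals: Hawks 2, Lions 4, Eagles 3, Bears 5, Pumas 4, Foxes 3, Rockets 3, Falcons 4.
A team with w wins dominates both others in C(w,2) triples; summing gives 1 + 6 + 3 + 10 + 6 + 3 + 3 + 6 = 38 transitive triples.
Total triples C(8,3) = 56, so cyclic triples = 56 − 38 = 18.

18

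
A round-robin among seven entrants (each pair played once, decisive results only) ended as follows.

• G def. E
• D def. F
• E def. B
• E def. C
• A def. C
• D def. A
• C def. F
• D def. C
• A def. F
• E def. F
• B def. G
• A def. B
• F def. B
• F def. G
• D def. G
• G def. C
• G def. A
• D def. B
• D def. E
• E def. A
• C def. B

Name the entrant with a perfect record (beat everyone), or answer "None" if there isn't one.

D

D has 6 wins out of 6 opponents — a perfect record.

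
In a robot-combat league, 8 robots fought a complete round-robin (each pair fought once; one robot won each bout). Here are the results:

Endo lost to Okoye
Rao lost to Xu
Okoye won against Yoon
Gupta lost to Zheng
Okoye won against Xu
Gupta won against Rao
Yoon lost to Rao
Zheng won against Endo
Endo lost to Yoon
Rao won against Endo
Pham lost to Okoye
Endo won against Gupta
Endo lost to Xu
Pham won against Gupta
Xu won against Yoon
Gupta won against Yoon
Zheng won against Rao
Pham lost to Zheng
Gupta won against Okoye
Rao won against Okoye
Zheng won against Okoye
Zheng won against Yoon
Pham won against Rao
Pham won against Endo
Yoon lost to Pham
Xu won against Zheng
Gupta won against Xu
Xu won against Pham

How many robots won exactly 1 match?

Win totals: Endo 1, Rao 3, Zheng 6, Yoon 1, Okoye 4, Pham 4, Gupta 4, Xu 5.
Exactly 1: Endo, Yoon — 2 robots.

2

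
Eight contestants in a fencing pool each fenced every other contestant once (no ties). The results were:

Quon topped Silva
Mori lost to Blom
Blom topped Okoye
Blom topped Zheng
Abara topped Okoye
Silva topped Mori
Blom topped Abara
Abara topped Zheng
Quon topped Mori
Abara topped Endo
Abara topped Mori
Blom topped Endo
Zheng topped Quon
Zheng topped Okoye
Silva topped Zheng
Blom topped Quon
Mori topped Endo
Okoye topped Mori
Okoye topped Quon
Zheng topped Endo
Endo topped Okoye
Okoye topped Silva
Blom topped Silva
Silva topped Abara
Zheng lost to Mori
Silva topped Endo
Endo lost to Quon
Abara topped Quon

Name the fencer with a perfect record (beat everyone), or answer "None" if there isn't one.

Blom has 7 wins out of 7 opponents — a perfect record.

Blom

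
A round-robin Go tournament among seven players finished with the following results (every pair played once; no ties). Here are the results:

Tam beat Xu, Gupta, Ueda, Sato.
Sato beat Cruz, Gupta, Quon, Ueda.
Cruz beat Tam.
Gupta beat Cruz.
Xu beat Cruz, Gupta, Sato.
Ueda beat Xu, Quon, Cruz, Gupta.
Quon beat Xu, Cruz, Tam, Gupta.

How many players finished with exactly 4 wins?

Win totals: Gupta 1, Sato 4, Xu 3, Tam 4, Quon 4, Cruz 1, Ueda 4.
Exactly 4: Sato, Tam, Quon, Ueda — 4 players.

4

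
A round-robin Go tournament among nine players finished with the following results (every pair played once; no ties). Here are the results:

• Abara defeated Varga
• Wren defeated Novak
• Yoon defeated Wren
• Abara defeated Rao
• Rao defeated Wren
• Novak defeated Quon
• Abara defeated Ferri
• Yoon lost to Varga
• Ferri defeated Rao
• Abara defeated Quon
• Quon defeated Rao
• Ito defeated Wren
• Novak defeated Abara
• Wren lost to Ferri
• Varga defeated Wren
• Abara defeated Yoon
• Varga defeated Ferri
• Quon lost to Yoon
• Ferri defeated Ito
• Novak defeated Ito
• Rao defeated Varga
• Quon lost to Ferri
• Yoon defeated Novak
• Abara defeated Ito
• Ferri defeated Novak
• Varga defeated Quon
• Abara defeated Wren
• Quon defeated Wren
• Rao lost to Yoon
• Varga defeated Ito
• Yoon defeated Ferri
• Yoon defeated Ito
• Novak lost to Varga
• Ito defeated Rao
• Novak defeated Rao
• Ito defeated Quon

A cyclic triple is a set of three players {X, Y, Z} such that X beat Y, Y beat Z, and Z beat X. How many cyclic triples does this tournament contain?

12

Win totals: Novak 4, Abara 7, Yoon 6, Rao 2, Ito 3, Wren 1, Varga 6, Quon 2, Ferri 5.
A player with w wins dominates both others in C(w,2) triples; summing gives 6 + 21 + 15 + 1 + 3 + 0 + 15 + 1 + 10 = 72 transitive triples.
Total triples C(9,3) = 84, so cyclic triples = 84 − 72 = 12.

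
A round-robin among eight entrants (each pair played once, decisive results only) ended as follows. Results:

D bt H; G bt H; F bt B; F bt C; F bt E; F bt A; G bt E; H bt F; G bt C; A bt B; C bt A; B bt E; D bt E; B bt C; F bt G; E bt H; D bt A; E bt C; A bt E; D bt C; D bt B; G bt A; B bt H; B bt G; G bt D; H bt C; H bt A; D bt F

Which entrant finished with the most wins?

D

Win totals: A 2, B 4, C 1, D 6, E 2, F 5, G 5, H 3.
D leads with 6 wins (next highest: 5).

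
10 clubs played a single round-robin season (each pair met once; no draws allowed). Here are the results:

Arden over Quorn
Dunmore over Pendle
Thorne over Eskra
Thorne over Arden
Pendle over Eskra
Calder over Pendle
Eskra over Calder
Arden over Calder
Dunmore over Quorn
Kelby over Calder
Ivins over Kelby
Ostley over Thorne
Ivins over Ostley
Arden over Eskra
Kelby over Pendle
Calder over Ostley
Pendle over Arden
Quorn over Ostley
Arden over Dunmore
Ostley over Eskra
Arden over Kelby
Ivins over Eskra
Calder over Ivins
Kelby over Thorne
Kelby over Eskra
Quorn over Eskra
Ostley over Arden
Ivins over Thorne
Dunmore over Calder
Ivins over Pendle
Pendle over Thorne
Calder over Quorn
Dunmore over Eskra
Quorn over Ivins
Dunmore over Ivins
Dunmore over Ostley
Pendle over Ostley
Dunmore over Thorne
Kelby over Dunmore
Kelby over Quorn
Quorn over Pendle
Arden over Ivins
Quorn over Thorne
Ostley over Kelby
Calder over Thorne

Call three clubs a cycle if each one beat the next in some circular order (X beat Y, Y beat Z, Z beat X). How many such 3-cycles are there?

Win totals: Thorne 2, Ivins 5, Arden 6, Calder 5, Eskra 1, Kelby 6, Quorn 5, Pendle 4, Dunmore 7, Ostley 4.
A club with w wins dominates both others in C(w,2) triples; summing gives 1 + 10 + 15 + 10 + 0 + 15 + 10 + 6 + 21 + 6 = 94 transitive triples.
Total triples C(10,3) = 120, so cyclic triples = 120 − 94 = 26.

26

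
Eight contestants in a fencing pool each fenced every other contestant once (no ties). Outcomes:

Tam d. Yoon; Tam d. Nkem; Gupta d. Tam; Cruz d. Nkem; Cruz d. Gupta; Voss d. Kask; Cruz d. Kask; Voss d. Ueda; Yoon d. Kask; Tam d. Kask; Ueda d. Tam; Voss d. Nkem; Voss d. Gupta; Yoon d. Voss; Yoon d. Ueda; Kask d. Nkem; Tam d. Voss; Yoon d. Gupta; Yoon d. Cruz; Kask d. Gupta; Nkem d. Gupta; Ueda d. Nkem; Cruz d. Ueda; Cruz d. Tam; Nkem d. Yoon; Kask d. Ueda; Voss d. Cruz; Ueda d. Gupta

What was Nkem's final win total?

Nkem's results: beat Yoon, Gupta; lost to Tam, Kask, Ueda, Voss, Cruz.
That is 2 wins.

2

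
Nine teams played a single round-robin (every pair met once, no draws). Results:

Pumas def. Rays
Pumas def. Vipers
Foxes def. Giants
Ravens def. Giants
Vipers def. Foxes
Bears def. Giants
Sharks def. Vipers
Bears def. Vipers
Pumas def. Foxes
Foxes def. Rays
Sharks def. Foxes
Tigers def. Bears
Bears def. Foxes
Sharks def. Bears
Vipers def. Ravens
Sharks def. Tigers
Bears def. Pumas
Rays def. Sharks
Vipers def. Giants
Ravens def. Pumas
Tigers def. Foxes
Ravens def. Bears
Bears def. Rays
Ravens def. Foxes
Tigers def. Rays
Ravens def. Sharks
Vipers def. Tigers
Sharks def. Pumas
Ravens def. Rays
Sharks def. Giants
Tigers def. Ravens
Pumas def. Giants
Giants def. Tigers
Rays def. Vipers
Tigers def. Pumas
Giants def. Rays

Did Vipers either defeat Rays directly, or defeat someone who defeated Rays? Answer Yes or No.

Yes

Vipers did not beat Rays directly.
Vipers beat Foxes, Tigers, Giants, Ravens. Of those, Foxes beat Rays.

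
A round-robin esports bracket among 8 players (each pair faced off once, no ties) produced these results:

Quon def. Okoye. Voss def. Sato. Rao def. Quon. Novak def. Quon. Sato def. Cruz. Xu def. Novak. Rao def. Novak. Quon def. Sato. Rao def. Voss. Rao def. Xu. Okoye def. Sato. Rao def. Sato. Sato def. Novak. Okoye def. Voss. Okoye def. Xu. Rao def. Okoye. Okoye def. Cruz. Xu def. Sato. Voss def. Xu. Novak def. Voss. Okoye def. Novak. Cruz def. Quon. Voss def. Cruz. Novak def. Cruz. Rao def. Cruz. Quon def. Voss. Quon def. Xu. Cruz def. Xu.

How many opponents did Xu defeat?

2

Xu's results: beat Sato, Novak; lost to Okoye, Voss, Cruz, Rao, Quon.
That is 2 wins.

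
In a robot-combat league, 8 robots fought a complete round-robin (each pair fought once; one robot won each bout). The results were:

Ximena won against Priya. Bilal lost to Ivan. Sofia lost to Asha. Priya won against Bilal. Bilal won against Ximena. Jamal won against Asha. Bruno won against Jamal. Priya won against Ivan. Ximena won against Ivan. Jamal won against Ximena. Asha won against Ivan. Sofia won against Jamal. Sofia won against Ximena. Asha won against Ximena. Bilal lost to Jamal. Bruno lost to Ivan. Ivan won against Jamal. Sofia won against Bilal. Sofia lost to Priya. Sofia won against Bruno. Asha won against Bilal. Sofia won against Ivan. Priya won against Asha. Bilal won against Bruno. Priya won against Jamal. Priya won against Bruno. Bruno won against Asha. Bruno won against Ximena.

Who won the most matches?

Win totals: Bilal 2, Sofia 5, Ximena 2, Ivan 3, Asha 4, Bruno 3, Jamal 3, Priya 6.
Priya leads with 6 wins (next highest: 5).

Priya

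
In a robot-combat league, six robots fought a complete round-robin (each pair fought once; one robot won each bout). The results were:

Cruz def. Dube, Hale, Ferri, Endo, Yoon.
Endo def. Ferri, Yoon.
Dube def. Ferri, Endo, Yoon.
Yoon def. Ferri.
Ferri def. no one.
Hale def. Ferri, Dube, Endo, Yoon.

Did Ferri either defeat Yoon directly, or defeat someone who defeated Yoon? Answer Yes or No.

Ferri did not beat Yoon directly.
Ferri beat no one, so there is no intermediate robot.

No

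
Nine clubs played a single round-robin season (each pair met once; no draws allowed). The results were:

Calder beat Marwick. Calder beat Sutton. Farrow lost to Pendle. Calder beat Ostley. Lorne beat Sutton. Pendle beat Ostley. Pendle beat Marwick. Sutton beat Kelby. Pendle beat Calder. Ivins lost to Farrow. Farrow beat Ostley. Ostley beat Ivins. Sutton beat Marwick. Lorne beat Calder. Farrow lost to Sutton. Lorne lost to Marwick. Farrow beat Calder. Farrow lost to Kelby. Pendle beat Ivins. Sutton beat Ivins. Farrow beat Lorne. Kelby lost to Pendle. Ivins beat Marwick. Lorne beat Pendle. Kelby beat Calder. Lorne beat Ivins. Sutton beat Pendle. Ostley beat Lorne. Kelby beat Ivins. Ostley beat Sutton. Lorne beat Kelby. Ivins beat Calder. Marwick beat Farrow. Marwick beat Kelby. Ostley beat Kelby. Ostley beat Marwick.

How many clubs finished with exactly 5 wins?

Win totals: Sutton 5, Marwick 3, Farrow 4, Ostley 5, Lorne 5, Ivins 2, Pendle 6, Calder 3, Kelby 3.
Exactly 5: Sutton, Ostley, Lorne — 3 clubs.

3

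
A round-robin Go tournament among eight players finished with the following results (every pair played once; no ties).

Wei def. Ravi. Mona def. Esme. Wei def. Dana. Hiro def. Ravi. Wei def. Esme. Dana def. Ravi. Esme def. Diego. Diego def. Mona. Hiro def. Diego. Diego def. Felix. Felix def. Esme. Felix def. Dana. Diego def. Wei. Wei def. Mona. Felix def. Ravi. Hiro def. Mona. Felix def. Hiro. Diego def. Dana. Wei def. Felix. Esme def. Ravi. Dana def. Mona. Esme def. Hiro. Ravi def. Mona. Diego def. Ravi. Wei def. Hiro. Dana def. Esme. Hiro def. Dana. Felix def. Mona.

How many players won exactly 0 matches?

Win totals: Diego 5, Hiro 4, Dana 3, Wei 6, Esme 3, Mona 1, Ravi 1, Felix 5.
No player has exactly 0 wins.

0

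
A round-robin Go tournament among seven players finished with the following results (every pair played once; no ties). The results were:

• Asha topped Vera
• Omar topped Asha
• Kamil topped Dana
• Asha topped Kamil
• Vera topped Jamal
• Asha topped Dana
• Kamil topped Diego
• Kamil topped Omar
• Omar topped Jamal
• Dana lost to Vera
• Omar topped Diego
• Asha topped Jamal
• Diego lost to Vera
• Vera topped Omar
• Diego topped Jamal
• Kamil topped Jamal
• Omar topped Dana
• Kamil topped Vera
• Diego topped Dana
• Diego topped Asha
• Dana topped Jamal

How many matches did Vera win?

4

Vera's results: beat Diego, Omar, Jamal, Dana; lost to Asha, Kamil.
That is 4 wins.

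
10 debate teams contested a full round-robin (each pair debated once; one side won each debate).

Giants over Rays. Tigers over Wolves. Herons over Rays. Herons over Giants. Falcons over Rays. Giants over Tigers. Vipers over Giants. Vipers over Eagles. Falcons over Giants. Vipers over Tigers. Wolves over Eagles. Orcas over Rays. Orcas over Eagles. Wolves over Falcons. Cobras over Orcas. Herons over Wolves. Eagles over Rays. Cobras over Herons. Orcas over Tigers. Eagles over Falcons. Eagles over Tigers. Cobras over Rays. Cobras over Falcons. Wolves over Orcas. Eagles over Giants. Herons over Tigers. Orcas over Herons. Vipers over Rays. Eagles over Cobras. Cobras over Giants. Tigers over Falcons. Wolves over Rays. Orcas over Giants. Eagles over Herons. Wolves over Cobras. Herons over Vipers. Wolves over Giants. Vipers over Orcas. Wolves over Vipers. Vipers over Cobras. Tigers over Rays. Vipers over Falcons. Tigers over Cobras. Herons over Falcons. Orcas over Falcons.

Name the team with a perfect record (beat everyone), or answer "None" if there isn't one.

Highest win total is Wolves with 7 (out of 9 possible).
Wolves lost to Herons, Tigers, so no team went undefeated.

None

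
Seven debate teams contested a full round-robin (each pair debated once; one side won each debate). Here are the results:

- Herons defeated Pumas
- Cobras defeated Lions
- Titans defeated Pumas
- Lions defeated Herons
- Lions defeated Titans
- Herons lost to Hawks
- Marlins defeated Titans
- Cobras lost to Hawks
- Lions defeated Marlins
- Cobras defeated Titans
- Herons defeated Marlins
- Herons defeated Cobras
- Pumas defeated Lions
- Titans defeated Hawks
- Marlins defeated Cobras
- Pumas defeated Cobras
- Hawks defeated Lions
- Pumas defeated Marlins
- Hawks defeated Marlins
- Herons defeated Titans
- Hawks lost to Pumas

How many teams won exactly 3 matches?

Win totals: Titans 2, Herons 4, Pumas 4, Hawks 4, Cobras 2, Marlins 2, Lions 3.
Exactly 3: Lions — 1 team.

1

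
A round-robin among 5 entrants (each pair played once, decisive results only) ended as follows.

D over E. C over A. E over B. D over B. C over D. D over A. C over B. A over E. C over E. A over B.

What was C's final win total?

C's results: beat A, B, D, E; lost to no one.
That is 4 wins.

4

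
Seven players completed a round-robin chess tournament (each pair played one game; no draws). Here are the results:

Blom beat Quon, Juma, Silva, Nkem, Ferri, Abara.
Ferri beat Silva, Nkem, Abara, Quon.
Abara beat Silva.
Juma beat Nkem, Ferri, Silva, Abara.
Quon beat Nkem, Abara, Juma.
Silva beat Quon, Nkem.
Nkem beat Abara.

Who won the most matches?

Blom

Win totals: Silva 2, Abara 1, Nkem 1, Blom 6, Juma 4, Quon 3, Ferri 4.
Blom leads with 6 wins (next highest: 4).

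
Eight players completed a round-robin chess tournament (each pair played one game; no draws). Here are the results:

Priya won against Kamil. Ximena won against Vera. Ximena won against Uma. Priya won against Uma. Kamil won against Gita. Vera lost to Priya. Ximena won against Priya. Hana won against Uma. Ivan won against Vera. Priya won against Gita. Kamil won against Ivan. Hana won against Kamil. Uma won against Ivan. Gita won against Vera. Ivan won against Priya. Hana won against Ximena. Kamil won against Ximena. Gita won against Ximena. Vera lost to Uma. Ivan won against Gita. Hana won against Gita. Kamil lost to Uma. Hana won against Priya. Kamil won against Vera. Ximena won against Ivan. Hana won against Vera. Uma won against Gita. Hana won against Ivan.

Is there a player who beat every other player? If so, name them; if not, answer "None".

Hana has 7 wins out of 7 opponents — a perfect record.

Hana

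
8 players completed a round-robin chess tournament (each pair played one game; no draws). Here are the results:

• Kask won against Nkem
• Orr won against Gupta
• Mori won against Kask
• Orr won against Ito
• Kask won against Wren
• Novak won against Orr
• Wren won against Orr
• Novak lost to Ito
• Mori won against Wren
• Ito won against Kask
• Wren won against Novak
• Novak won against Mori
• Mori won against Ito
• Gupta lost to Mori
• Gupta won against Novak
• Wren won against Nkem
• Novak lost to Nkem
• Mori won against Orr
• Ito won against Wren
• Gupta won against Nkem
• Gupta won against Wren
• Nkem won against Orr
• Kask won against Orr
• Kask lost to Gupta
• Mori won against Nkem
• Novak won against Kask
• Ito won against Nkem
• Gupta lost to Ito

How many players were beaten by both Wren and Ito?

Wren beat: Nkem, Orr, Novak.
Ito beat: Nkem, Novak, Wren, Kask, Gupta.
Both beat: Nkem, Novak — 2.

2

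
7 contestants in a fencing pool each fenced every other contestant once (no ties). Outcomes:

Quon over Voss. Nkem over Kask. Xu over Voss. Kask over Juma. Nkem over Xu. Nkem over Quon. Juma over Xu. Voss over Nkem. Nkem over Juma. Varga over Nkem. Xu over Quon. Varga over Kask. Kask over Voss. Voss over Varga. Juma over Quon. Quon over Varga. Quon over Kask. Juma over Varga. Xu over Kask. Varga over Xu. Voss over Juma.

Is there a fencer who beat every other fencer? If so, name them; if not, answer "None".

None

Highest win total is Nkem with 4 (out of 6 possible).
Nkem lost to Varga, Voss, so no fencer went undefeated.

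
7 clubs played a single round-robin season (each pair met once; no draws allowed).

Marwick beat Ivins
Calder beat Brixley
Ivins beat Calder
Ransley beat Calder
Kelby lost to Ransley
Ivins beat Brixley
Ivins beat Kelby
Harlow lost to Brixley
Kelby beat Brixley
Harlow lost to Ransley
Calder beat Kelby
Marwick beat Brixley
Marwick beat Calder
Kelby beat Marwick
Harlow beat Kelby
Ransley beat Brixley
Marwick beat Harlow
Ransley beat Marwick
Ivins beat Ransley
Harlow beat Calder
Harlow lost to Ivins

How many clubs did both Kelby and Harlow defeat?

Kelby beat: Marwick, Brixley.
Harlow beat: Kelby, Calder.
No one was beaten by both.

0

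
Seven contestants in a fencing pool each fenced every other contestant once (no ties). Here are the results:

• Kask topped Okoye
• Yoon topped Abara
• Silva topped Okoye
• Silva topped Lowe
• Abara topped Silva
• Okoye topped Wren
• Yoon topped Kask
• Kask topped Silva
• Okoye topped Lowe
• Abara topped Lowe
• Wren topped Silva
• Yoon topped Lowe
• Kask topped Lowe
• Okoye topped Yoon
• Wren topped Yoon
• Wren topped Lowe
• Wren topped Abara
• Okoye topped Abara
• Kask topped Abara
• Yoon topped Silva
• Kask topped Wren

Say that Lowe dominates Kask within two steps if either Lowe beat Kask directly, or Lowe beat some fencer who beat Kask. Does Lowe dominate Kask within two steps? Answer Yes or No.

No

Lowe did not beat Kask directly.
Lowe beat no one, so there is no intermediate fencer.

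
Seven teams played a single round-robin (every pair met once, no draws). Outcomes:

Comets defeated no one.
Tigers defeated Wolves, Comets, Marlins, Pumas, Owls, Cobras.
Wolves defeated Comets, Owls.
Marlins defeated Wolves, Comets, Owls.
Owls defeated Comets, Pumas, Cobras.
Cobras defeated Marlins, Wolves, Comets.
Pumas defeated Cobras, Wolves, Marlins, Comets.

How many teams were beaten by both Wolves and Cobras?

Wolves beat: Comets, Owls.
Cobras beat: Comets, Wolves, Marlins.
Both beat: Comets — 1.

1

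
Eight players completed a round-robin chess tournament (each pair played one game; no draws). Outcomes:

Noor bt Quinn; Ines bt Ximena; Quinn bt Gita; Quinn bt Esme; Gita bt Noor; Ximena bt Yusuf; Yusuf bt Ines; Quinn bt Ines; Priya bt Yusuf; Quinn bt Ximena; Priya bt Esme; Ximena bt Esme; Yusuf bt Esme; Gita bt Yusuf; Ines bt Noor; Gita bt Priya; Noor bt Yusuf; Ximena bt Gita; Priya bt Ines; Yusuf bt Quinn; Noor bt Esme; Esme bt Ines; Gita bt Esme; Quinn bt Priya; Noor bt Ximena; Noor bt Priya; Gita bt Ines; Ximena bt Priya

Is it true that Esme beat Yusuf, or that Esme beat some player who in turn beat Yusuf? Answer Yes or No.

No

Esme did not beat Yusuf directly.
Esme beat Ines, but each of them lost to Yusuf. No two-step path.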